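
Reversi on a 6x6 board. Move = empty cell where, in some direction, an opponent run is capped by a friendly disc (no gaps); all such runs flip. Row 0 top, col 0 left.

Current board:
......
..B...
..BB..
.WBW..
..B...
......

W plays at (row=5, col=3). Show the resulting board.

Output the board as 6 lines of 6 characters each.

Answer: ......
..B...
..BB..
.WBW..
..W...
...W..

Derivation:
Place W at (5,3); scan 8 dirs for brackets.
Dir NW: opp run (4,2) capped by W -> flip
Dir N: first cell '.' (not opp) -> no flip
Dir NE: first cell '.' (not opp) -> no flip
Dir W: first cell '.' (not opp) -> no flip
Dir E: first cell '.' (not opp) -> no flip
Dir SW: edge -> no flip
Dir S: edge -> no flip
Dir SE: edge -> no flip
All flips: (4,2)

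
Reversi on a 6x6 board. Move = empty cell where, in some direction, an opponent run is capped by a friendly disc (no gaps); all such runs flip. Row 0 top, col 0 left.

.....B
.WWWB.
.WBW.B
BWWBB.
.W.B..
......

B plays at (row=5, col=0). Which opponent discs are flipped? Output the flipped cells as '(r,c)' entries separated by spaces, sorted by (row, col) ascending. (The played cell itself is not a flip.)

Answer: (2,3) (3,2) (4,1)

Derivation:
Dir NW: edge -> no flip
Dir N: first cell '.' (not opp) -> no flip
Dir NE: opp run (4,1) (3,2) (2,3) capped by B -> flip
Dir W: edge -> no flip
Dir E: first cell '.' (not opp) -> no flip
Dir SW: edge -> no flip
Dir S: edge -> no flip
Dir SE: edge -> no flip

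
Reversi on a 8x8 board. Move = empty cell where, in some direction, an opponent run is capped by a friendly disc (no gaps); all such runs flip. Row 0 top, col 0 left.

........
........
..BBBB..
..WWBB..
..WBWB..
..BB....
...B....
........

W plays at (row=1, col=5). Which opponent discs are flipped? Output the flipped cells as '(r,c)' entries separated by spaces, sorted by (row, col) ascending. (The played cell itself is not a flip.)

Answer: (2,4)

Derivation:
Dir NW: first cell '.' (not opp) -> no flip
Dir N: first cell '.' (not opp) -> no flip
Dir NE: first cell '.' (not opp) -> no flip
Dir W: first cell '.' (not opp) -> no flip
Dir E: first cell '.' (not opp) -> no flip
Dir SW: opp run (2,4) capped by W -> flip
Dir S: opp run (2,5) (3,5) (4,5), next='.' -> no flip
Dir SE: first cell '.' (not opp) -> no flip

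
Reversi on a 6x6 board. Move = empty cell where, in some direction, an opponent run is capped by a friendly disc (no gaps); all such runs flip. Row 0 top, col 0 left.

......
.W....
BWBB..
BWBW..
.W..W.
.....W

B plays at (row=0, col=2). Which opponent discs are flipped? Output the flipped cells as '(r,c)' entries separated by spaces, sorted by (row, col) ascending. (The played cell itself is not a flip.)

Dir NW: edge -> no flip
Dir N: edge -> no flip
Dir NE: edge -> no flip
Dir W: first cell '.' (not opp) -> no flip
Dir E: first cell '.' (not opp) -> no flip
Dir SW: opp run (1,1) capped by B -> flip
Dir S: first cell '.' (not opp) -> no flip
Dir SE: first cell '.' (not opp) -> no flip

Answer: (1,1)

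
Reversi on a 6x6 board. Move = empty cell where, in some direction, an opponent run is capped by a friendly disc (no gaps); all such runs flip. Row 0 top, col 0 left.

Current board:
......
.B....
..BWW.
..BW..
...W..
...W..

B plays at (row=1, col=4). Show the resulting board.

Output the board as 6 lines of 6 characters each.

Place B at (1,4); scan 8 dirs for brackets.
Dir NW: first cell '.' (not opp) -> no flip
Dir N: first cell '.' (not opp) -> no flip
Dir NE: first cell '.' (not opp) -> no flip
Dir W: first cell '.' (not opp) -> no flip
Dir E: first cell '.' (not opp) -> no flip
Dir SW: opp run (2,3) capped by B -> flip
Dir S: opp run (2,4), next='.' -> no flip
Dir SE: first cell '.' (not opp) -> no flip
All flips: (2,3)

Answer: ......
.B..B.
..BBW.
..BW..
...W..
...W..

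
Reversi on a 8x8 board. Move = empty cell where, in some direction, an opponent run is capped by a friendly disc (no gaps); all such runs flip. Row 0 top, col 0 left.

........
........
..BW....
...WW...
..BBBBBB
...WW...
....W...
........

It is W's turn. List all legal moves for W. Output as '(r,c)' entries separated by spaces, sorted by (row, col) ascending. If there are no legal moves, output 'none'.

Answer: (1,1) (2,1) (3,1) (3,2) (3,5) (3,6) (5,1) (5,2) (5,5) (5,6)

Derivation:
(1,1): flips 1 -> legal
(1,2): no bracket -> illegal
(1,3): no bracket -> illegal
(2,1): flips 1 -> legal
(3,1): flips 1 -> legal
(3,2): flips 1 -> legal
(3,5): flips 1 -> legal
(3,6): flips 1 -> legal
(3,7): no bracket -> illegal
(4,1): no bracket -> illegal
(5,1): flips 1 -> legal
(5,2): flips 1 -> legal
(5,5): flips 1 -> legal
(5,6): flips 1 -> legal
(5,7): no bracket -> illegal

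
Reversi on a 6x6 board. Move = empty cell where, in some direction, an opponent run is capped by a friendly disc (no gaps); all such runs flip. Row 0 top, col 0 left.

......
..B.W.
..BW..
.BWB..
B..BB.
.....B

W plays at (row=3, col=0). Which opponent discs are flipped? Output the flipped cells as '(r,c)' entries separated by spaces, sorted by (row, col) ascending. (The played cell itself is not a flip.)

Dir NW: edge -> no flip
Dir N: first cell '.' (not opp) -> no flip
Dir NE: first cell '.' (not opp) -> no flip
Dir W: edge -> no flip
Dir E: opp run (3,1) capped by W -> flip
Dir SW: edge -> no flip
Dir S: opp run (4,0), next='.' -> no flip
Dir SE: first cell '.' (not opp) -> no flip

Answer: (3,1)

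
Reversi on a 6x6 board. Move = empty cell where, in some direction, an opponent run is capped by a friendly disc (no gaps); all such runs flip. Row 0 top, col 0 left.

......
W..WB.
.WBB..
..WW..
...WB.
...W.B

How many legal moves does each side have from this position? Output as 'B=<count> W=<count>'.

-- B to move --
(0,0): no bracket -> illegal
(0,1): no bracket -> illegal
(0,2): no bracket -> illegal
(0,3): flips 1 -> legal
(0,4): flips 1 -> legal
(1,1): no bracket -> illegal
(1,2): flips 1 -> legal
(2,0): flips 1 -> legal
(2,4): no bracket -> illegal
(3,0): no bracket -> illegal
(3,1): no bracket -> illegal
(3,4): no bracket -> illegal
(4,1): flips 1 -> legal
(4,2): flips 2 -> legal
(5,2): no bracket -> illegal
(5,4): no bracket -> illegal
B mobility = 6
-- W to move --
(0,3): no bracket -> illegal
(0,4): no bracket -> illegal
(0,5): flips 2 -> legal
(1,1): flips 1 -> legal
(1,2): flips 1 -> legal
(1,5): flips 1 -> legal
(2,4): flips 2 -> legal
(2,5): no bracket -> illegal
(3,1): flips 1 -> legal
(3,4): no bracket -> illegal
(3,5): flips 1 -> legal
(4,5): flips 1 -> legal
(5,4): no bracket -> illegal
W mobility = 8

Answer: B=6 W=8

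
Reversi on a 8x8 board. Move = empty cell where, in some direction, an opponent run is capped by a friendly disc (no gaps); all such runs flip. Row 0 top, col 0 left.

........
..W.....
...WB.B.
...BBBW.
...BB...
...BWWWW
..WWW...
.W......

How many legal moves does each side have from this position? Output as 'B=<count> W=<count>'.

Answer: B=10 W=9

Derivation:
-- B to move --
(0,1): flips 2 -> legal
(0,2): no bracket -> illegal
(0,3): no bracket -> illegal
(1,1): no bracket -> illegal
(1,3): flips 1 -> legal
(1,4): no bracket -> illegal
(2,1): no bracket -> illegal
(2,2): flips 1 -> legal
(2,5): no bracket -> illegal
(2,7): no bracket -> illegal
(3,2): no bracket -> illegal
(3,7): flips 1 -> legal
(4,5): no bracket -> illegal
(4,6): flips 1 -> legal
(4,7): no bracket -> illegal
(5,1): no bracket -> illegal
(5,2): no bracket -> illegal
(6,0): no bracket -> illegal
(6,1): no bracket -> illegal
(6,5): flips 1 -> legal
(6,6): flips 1 -> legal
(6,7): no bracket -> illegal
(7,0): no bracket -> illegal
(7,2): no bracket -> illegal
(7,3): flips 1 -> legal
(7,4): flips 2 -> legal
(7,5): flips 1 -> legal
B mobility = 10
-- W to move --
(1,3): no bracket -> illegal
(1,4): flips 3 -> legal
(1,5): no bracket -> illegal
(1,6): flips 1 -> legal
(1,7): flips 4 -> legal
(2,2): flips 2 -> legal
(2,5): flips 1 -> legal
(2,7): no bracket -> illegal
(3,2): flips 4 -> legal
(3,7): no bracket -> illegal
(4,2): flips 1 -> legal
(4,5): flips 1 -> legal
(4,6): no bracket -> illegal
(5,2): flips 1 -> legal
W mobility = 9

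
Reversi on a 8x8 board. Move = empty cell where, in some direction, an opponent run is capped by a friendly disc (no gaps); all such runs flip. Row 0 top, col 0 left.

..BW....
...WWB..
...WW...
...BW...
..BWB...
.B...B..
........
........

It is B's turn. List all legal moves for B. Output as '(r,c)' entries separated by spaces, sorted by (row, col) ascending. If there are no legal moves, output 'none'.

(0,4): flips 4 -> legal
(0,5): no bracket -> illegal
(1,2): flips 2 -> legal
(2,2): no bracket -> illegal
(2,5): no bracket -> illegal
(3,2): no bracket -> illegal
(3,5): flips 3 -> legal
(4,5): no bracket -> illegal
(5,2): no bracket -> illegal
(5,3): flips 1 -> legal
(5,4): no bracket -> illegal

Answer: (0,4) (1,2) (3,5) (5,3)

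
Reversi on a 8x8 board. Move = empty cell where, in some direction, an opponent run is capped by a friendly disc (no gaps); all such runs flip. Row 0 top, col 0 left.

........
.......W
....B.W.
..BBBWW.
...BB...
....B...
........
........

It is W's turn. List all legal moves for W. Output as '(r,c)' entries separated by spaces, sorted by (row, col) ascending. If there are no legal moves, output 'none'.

Answer: (1,3) (3,1) (5,3)

Derivation:
(1,3): flips 1 -> legal
(1,4): no bracket -> illegal
(1,5): no bracket -> illegal
(2,1): no bracket -> illegal
(2,2): no bracket -> illegal
(2,3): no bracket -> illegal
(2,5): no bracket -> illegal
(3,1): flips 3 -> legal
(4,1): no bracket -> illegal
(4,2): no bracket -> illegal
(4,5): no bracket -> illegal
(5,2): no bracket -> illegal
(5,3): flips 1 -> legal
(5,5): no bracket -> illegal
(6,3): no bracket -> illegal
(6,4): no bracket -> illegal
(6,5): no bracket -> illegal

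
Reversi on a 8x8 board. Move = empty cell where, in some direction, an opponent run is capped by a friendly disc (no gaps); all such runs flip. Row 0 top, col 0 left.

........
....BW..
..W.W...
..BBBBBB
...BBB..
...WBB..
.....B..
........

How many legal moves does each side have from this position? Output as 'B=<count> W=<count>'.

-- B to move --
(0,4): no bracket -> illegal
(0,5): no bracket -> illegal
(0,6): flips 2 -> legal
(1,1): flips 1 -> legal
(1,2): flips 1 -> legal
(1,3): flips 1 -> legal
(1,6): flips 1 -> legal
(2,1): no bracket -> illegal
(2,3): no bracket -> illegal
(2,5): no bracket -> illegal
(2,6): no bracket -> illegal
(3,1): no bracket -> illegal
(4,2): no bracket -> illegal
(5,2): flips 1 -> legal
(6,2): flips 1 -> legal
(6,3): flips 1 -> legal
(6,4): no bracket -> illegal
B mobility = 8
-- W to move --
(0,3): no bracket -> illegal
(0,4): flips 1 -> legal
(0,5): no bracket -> illegal
(1,3): flips 1 -> legal
(2,1): no bracket -> illegal
(2,3): flips 2 -> legal
(2,5): no bracket -> illegal
(2,6): flips 2 -> legal
(2,7): no bracket -> illegal
(3,1): no bracket -> illegal
(4,1): no bracket -> illegal
(4,2): flips 2 -> legal
(4,6): flips 1 -> legal
(4,7): no bracket -> illegal
(5,2): no bracket -> illegal
(5,6): flips 2 -> legal
(6,3): no bracket -> illegal
(6,4): flips 3 -> legal
(6,6): flips 3 -> legal
(7,4): no bracket -> illegal
(7,5): no bracket -> illegal
(7,6): no bracket -> illegal
W mobility = 9

Answer: B=8 W=9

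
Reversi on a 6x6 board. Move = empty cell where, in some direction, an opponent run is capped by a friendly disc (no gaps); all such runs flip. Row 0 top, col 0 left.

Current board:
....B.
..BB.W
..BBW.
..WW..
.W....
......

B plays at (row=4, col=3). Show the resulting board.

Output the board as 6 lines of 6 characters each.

Place B at (4,3); scan 8 dirs for brackets.
Dir NW: opp run (3,2), next='.' -> no flip
Dir N: opp run (3,3) capped by B -> flip
Dir NE: first cell '.' (not opp) -> no flip
Dir W: first cell '.' (not opp) -> no flip
Dir E: first cell '.' (not opp) -> no flip
Dir SW: first cell '.' (not opp) -> no flip
Dir S: first cell '.' (not opp) -> no flip
Dir SE: first cell '.' (not opp) -> no flip
All flips: (3,3)

Answer: ....B.
..BB.W
..BBW.
..WB..
.W.B..
......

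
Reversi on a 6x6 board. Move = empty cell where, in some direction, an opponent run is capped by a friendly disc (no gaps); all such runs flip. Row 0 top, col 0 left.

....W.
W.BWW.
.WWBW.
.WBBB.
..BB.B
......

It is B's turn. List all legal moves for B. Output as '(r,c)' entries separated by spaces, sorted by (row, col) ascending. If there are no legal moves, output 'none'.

(0,0): no bracket -> illegal
(0,1): no bracket -> illegal
(0,2): no bracket -> illegal
(0,3): flips 1 -> legal
(0,5): flips 1 -> legal
(1,1): flips 1 -> legal
(1,5): flips 3 -> legal
(2,0): flips 3 -> legal
(2,5): flips 1 -> legal
(3,0): flips 2 -> legal
(3,5): no bracket -> illegal
(4,0): no bracket -> illegal
(4,1): no bracket -> illegal

Answer: (0,3) (0,5) (1,1) (1,5) (2,0) (2,5) (3,0)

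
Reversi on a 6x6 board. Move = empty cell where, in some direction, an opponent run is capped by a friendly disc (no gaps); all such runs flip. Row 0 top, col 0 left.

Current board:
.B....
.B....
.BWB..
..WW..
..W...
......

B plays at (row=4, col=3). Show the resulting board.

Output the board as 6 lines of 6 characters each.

Answer: .B....
.B....
.BWB..
..BB..
..WB..
......

Derivation:
Place B at (4,3); scan 8 dirs for brackets.
Dir NW: opp run (3,2) capped by B -> flip
Dir N: opp run (3,3) capped by B -> flip
Dir NE: first cell '.' (not opp) -> no flip
Dir W: opp run (4,2), next='.' -> no flip
Dir E: first cell '.' (not opp) -> no flip
Dir SW: first cell '.' (not opp) -> no flip
Dir S: first cell '.' (not opp) -> no flip
Dir SE: first cell '.' (not opp) -> no flip
All flips: (3,2) (3,3)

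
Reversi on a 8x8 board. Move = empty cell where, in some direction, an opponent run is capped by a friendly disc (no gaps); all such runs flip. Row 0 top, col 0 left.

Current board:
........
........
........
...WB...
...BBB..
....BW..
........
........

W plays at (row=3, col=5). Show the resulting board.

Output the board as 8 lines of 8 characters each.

Place W at (3,5); scan 8 dirs for brackets.
Dir NW: first cell '.' (not opp) -> no flip
Dir N: first cell '.' (not opp) -> no flip
Dir NE: first cell '.' (not opp) -> no flip
Dir W: opp run (3,4) capped by W -> flip
Dir E: first cell '.' (not opp) -> no flip
Dir SW: opp run (4,4), next='.' -> no flip
Dir S: opp run (4,5) capped by W -> flip
Dir SE: first cell '.' (not opp) -> no flip
All flips: (3,4) (4,5)

Answer: ........
........
........
...WWW..
...BBW..
....BW..
........
........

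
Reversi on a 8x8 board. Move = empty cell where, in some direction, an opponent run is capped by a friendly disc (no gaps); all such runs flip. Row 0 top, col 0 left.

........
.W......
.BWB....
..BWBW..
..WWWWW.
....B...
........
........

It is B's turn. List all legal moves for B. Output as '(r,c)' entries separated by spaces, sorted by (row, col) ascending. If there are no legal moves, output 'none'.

Answer: (0,1) (1,2) (3,6) (5,2) (5,3) (5,6)

Derivation:
(0,0): no bracket -> illegal
(0,1): flips 1 -> legal
(0,2): no bracket -> illegal
(1,0): no bracket -> illegal
(1,2): flips 1 -> legal
(1,3): no bracket -> illegal
(2,0): no bracket -> illegal
(2,4): no bracket -> illegal
(2,5): no bracket -> illegal
(2,6): no bracket -> illegal
(3,1): no bracket -> illegal
(3,6): flips 2 -> legal
(3,7): no bracket -> illegal
(4,1): no bracket -> illegal
(4,7): no bracket -> illegal
(5,1): no bracket -> illegal
(5,2): flips 2 -> legal
(5,3): flips 2 -> legal
(5,5): no bracket -> illegal
(5,6): flips 1 -> legal
(5,7): no bracket -> illegal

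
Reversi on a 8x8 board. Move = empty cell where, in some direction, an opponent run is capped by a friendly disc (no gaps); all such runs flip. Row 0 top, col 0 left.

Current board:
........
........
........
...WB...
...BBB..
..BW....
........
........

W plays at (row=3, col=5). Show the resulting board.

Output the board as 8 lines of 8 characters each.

Answer: ........
........
........
...WWW..
...BWB..
..BW....
........
........

Derivation:
Place W at (3,5); scan 8 dirs for brackets.
Dir NW: first cell '.' (not opp) -> no flip
Dir N: first cell '.' (not opp) -> no flip
Dir NE: first cell '.' (not opp) -> no flip
Dir W: opp run (3,4) capped by W -> flip
Dir E: first cell '.' (not opp) -> no flip
Dir SW: opp run (4,4) capped by W -> flip
Dir S: opp run (4,5), next='.' -> no flip
Dir SE: first cell '.' (not opp) -> no flip
All flips: (3,4) (4,4)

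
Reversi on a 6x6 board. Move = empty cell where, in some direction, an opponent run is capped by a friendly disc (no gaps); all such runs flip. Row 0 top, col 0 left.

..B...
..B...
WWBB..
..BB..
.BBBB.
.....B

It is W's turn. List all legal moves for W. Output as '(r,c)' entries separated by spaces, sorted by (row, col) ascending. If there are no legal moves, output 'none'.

(0,1): no bracket -> illegal
(0,3): flips 1 -> legal
(1,1): no bracket -> illegal
(1,3): no bracket -> illegal
(1,4): no bracket -> illegal
(2,4): flips 2 -> legal
(3,0): no bracket -> illegal
(3,1): no bracket -> illegal
(3,4): no bracket -> illegal
(3,5): no bracket -> illegal
(4,0): no bracket -> illegal
(4,5): no bracket -> illegal
(5,0): no bracket -> illegal
(5,1): no bracket -> illegal
(5,2): no bracket -> illegal
(5,3): no bracket -> illegal
(5,4): flips 2 -> legal

Answer: (0,3) (2,4) (5,4)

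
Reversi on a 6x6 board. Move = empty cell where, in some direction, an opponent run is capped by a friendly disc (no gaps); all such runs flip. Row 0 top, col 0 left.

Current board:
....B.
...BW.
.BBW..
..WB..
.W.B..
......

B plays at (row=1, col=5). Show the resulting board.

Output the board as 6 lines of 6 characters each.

Place B at (1,5); scan 8 dirs for brackets.
Dir NW: first cell 'B' (not opp) -> no flip
Dir N: first cell '.' (not opp) -> no flip
Dir NE: edge -> no flip
Dir W: opp run (1,4) capped by B -> flip
Dir E: edge -> no flip
Dir SW: first cell '.' (not opp) -> no flip
Dir S: first cell '.' (not opp) -> no flip
Dir SE: edge -> no flip
All flips: (1,4)

Answer: ....B.
...BBB
.BBW..
..WB..
.W.B..
......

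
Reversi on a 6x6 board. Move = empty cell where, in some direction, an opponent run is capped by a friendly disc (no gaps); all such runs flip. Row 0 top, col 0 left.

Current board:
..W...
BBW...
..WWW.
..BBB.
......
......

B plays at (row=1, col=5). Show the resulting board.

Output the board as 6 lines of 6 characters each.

Answer: ..W...
BBW..B
..WWB.
..BBB.
......
......

Derivation:
Place B at (1,5); scan 8 dirs for brackets.
Dir NW: first cell '.' (not opp) -> no flip
Dir N: first cell '.' (not opp) -> no flip
Dir NE: edge -> no flip
Dir W: first cell '.' (not opp) -> no flip
Dir E: edge -> no flip
Dir SW: opp run (2,4) capped by B -> flip
Dir S: first cell '.' (not opp) -> no flip
Dir SE: edge -> no flip
All flips: (2,4)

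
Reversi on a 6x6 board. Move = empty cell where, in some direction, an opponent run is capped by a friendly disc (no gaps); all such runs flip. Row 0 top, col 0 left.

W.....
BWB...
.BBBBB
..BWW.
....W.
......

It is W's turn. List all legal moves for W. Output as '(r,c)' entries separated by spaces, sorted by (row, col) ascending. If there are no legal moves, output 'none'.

Answer: (0,1) (1,3) (1,4) (1,5) (2,0) (3,1)

Derivation:
(0,1): flips 2 -> legal
(0,2): no bracket -> illegal
(0,3): no bracket -> illegal
(1,3): flips 2 -> legal
(1,4): flips 1 -> legal
(1,5): flips 1 -> legal
(2,0): flips 1 -> legal
(3,0): no bracket -> illegal
(3,1): flips 2 -> legal
(3,5): no bracket -> illegal
(4,1): no bracket -> illegal
(4,2): no bracket -> illegal
(4,3): no bracket -> illegal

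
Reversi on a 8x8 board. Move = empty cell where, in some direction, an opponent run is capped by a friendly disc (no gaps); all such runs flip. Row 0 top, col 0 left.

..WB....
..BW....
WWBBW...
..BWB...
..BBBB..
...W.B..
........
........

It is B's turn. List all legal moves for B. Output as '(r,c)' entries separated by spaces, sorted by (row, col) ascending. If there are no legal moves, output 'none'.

(0,1): flips 1 -> legal
(0,4): flips 1 -> legal
(1,0): flips 1 -> legal
(1,1): no bracket -> illegal
(1,4): flips 2 -> legal
(1,5): flips 2 -> legal
(2,5): flips 1 -> legal
(3,0): flips 1 -> legal
(3,1): no bracket -> illegal
(3,5): no bracket -> illegal
(5,2): no bracket -> illegal
(5,4): no bracket -> illegal
(6,2): flips 1 -> legal
(6,3): flips 1 -> legal
(6,4): flips 1 -> legal

Answer: (0,1) (0,4) (1,0) (1,4) (1,5) (2,5) (3,0) (6,2) (6,3) (6,4)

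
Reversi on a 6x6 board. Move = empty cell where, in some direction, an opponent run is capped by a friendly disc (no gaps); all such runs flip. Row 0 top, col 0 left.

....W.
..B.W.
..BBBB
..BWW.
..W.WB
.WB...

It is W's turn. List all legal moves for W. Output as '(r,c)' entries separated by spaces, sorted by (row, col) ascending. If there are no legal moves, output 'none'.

Answer: (0,1) (0,2) (1,1) (1,3) (1,5) (3,1) (4,1) (5,3)

Derivation:
(0,1): flips 2 -> legal
(0,2): flips 3 -> legal
(0,3): no bracket -> illegal
(1,1): flips 1 -> legal
(1,3): flips 1 -> legal
(1,5): flips 1 -> legal
(2,1): no bracket -> illegal
(3,1): flips 1 -> legal
(3,5): no bracket -> illegal
(4,1): flips 2 -> legal
(4,3): no bracket -> illegal
(5,3): flips 1 -> legal
(5,4): no bracket -> illegal
(5,5): no bracket -> illegal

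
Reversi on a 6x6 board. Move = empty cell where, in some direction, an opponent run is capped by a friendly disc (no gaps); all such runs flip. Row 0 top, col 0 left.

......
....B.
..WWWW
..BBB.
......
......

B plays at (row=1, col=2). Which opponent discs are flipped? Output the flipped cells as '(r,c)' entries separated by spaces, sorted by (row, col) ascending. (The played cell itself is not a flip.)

Dir NW: first cell '.' (not opp) -> no flip
Dir N: first cell '.' (not opp) -> no flip
Dir NE: first cell '.' (not opp) -> no flip
Dir W: first cell '.' (not opp) -> no flip
Dir E: first cell '.' (not opp) -> no flip
Dir SW: first cell '.' (not opp) -> no flip
Dir S: opp run (2,2) capped by B -> flip
Dir SE: opp run (2,3) capped by B -> flip

Answer: (2,2) (2,3)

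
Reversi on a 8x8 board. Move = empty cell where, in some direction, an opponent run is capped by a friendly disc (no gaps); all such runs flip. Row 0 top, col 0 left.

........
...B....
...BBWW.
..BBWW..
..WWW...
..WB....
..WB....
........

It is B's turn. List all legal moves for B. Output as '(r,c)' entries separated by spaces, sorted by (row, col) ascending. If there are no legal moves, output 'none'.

Answer: (1,7) (2,7) (3,1) (3,6) (4,1) (4,5) (4,6) (5,1) (5,4) (5,5) (6,1) (7,1) (7,2)

Derivation:
(1,4): no bracket -> illegal
(1,5): no bracket -> illegal
(1,6): no bracket -> illegal
(1,7): flips 3 -> legal
(2,7): flips 2 -> legal
(3,1): flips 1 -> legal
(3,6): flips 2 -> legal
(3,7): no bracket -> illegal
(4,1): flips 1 -> legal
(4,5): flips 1 -> legal
(4,6): flips 1 -> legal
(5,1): flips 2 -> legal
(5,4): flips 3 -> legal
(5,5): flips 1 -> legal
(6,1): flips 1 -> legal
(7,1): flips 1 -> legal
(7,2): flips 3 -> legal
(7,3): no bracket -> illegal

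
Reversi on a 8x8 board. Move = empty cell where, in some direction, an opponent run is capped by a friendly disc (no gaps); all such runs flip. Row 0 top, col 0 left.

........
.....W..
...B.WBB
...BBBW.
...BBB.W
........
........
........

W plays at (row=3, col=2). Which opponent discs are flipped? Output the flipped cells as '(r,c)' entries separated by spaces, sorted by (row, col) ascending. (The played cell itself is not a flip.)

Answer: (3,3) (3,4) (3,5)

Derivation:
Dir NW: first cell '.' (not opp) -> no flip
Dir N: first cell '.' (not opp) -> no flip
Dir NE: opp run (2,3), next='.' -> no flip
Dir W: first cell '.' (not opp) -> no flip
Dir E: opp run (3,3) (3,4) (3,5) capped by W -> flip
Dir SW: first cell '.' (not opp) -> no flip
Dir S: first cell '.' (not opp) -> no flip
Dir SE: opp run (4,3), next='.' -> no flip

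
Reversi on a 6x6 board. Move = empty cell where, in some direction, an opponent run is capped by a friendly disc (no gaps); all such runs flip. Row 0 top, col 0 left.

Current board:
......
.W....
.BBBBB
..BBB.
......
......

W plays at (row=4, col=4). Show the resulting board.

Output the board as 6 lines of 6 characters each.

Answer: ......
.W....
.BWBBB
..BWB.
....W.
......

Derivation:
Place W at (4,4); scan 8 dirs for brackets.
Dir NW: opp run (3,3) (2,2) capped by W -> flip
Dir N: opp run (3,4) (2,4), next='.' -> no flip
Dir NE: first cell '.' (not opp) -> no flip
Dir W: first cell '.' (not opp) -> no flip
Dir E: first cell '.' (not opp) -> no flip
Dir SW: first cell '.' (not opp) -> no flip
Dir S: first cell '.' (not opp) -> no flip
Dir SE: first cell '.' (not opp) -> no flip
All flips: (2,2) (3,3)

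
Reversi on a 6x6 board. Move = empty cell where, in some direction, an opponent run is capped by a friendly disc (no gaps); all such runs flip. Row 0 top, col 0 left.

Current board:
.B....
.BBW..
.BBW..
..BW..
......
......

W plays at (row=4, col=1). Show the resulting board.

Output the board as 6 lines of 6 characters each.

Answer: .B....
.BBW..
.BBW..
..WW..
.W....
......

Derivation:
Place W at (4,1); scan 8 dirs for brackets.
Dir NW: first cell '.' (not opp) -> no flip
Dir N: first cell '.' (not opp) -> no flip
Dir NE: opp run (3,2) capped by W -> flip
Dir W: first cell '.' (not opp) -> no flip
Dir E: first cell '.' (not opp) -> no flip
Dir SW: first cell '.' (not opp) -> no flip
Dir S: first cell '.' (not opp) -> no flip
Dir SE: first cell '.' (not opp) -> no flip
All flips: (3,2)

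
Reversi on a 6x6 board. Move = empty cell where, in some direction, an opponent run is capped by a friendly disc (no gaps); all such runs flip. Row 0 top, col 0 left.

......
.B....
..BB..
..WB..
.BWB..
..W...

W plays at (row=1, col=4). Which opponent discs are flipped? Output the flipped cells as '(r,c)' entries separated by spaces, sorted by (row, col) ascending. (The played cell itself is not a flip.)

Answer: (2,3)

Derivation:
Dir NW: first cell '.' (not opp) -> no flip
Dir N: first cell '.' (not opp) -> no flip
Dir NE: first cell '.' (not opp) -> no flip
Dir W: first cell '.' (not opp) -> no flip
Dir E: first cell '.' (not opp) -> no flip
Dir SW: opp run (2,3) capped by W -> flip
Dir S: first cell '.' (not opp) -> no flip
Dir SE: first cell '.' (not opp) -> no flip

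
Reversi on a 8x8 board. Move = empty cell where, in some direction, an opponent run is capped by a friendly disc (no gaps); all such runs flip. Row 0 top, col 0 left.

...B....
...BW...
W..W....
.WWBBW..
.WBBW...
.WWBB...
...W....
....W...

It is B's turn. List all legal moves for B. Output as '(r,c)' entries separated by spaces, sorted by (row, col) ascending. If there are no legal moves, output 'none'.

Answer: (1,2) (1,5) (2,1) (2,2) (2,5) (2,6) (3,0) (3,6) (4,0) (4,5) (5,0) (5,5) (6,0) (6,1) (6,2) (7,2) (7,3)

Derivation:
(0,4): no bracket -> illegal
(0,5): no bracket -> illegal
(1,0): no bracket -> illegal
(1,1): no bracket -> illegal
(1,2): flips 1 -> legal
(1,5): flips 1 -> legal
(2,1): flips 1 -> legal
(2,2): flips 1 -> legal
(2,4): no bracket -> illegal
(2,5): flips 1 -> legal
(2,6): flips 2 -> legal
(3,0): flips 2 -> legal
(3,6): flips 1 -> legal
(4,0): flips 1 -> legal
(4,5): flips 1 -> legal
(4,6): no bracket -> illegal
(5,0): flips 2 -> legal
(5,5): flips 1 -> legal
(6,0): flips 1 -> legal
(6,1): flips 1 -> legal
(6,2): flips 1 -> legal
(6,4): no bracket -> illegal
(6,5): no bracket -> illegal
(7,2): flips 1 -> legal
(7,3): flips 1 -> legal
(7,5): no bracket -> illegal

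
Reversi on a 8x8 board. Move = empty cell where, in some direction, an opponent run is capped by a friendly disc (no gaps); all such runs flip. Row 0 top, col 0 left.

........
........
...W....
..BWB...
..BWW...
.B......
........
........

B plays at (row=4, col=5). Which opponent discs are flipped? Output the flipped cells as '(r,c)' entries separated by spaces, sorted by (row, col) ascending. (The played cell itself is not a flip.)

Answer: (4,3) (4,4)

Derivation:
Dir NW: first cell 'B' (not opp) -> no flip
Dir N: first cell '.' (not opp) -> no flip
Dir NE: first cell '.' (not opp) -> no flip
Dir W: opp run (4,4) (4,3) capped by B -> flip
Dir E: first cell '.' (not opp) -> no flip
Dir SW: first cell '.' (not opp) -> no flip
Dir S: first cell '.' (not opp) -> no flip
Dir SE: first cell '.' (not opp) -> no flip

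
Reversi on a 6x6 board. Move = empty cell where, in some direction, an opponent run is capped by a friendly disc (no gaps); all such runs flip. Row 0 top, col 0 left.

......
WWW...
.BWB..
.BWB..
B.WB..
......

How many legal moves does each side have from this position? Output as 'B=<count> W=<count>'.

Answer: B=7 W=8

Derivation:
-- B to move --
(0,0): flips 2 -> legal
(0,1): flips 2 -> legal
(0,2): no bracket -> illegal
(0,3): flips 1 -> legal
(1,3): flips 1 -> legal
(2,0): no bracket -> illegal
(4,1): flips 2 -> legal
(5,1): flips 1 -> legal
(5,2): no bracket -> illegal
(5,3): flips 1 -> legal
B mobility = 7
-- W to move --
(1,3): no bracket -> illegal
(1,4): flips 1 -> legal
(2,0): flips 2 -> legal
(2,4): flips 2 -> legal
(3,0): flips 2 -> legal
(3,4): flips 2 -> legal
(4,1): flips 2 -> legal
(4,4): flips 2 -> legal
(5,0): no bracket -> illegal
(5,1): no bracket -> illegal
(5,2): no bracket -> illegal
(5,3): no bracket -> illegal
(5,4): flips 1 -> legal
W mobility = 8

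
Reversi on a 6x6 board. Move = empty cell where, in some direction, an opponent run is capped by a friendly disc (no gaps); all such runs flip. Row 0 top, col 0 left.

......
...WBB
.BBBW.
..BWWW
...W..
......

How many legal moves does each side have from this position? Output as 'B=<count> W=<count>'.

Answer: B=9 W=6

Derivation:
-- B to move --
(0,2): no bracket -> illegal
(0,3): flips 1 -> legal
(0,4): flips 1 -> legal
(1,2): flips 1 -> legal
(2,5): flips 1 -> legal
(4,2): flips 2 -> legal
(4,4): flips 3 -> legal
(4,5): flips 1 -> legal
(5,2): no bracket -> illegal
(5,3): flips 2 -> legal
(5,4): flips 1 -> legal
B mobility = 9
-- W to move --
(0,3): no bracket -> illegal
(0,4): flips 1 -> legal
(0,5): no bracket -> illegal
(1,0): flips 2 -> legal
(1,1): flips 1 -> legal
(1,2): flips 1 -> legal
(2,0): flips 3 -> legal
(2,5): no bracket -> illegal
(3,0): no bracket -> illegal
(3,1): flips 2 -> legal
(4,1): no bracket -> illegal
(4,2): no bracket -> illegal
W mobility = 6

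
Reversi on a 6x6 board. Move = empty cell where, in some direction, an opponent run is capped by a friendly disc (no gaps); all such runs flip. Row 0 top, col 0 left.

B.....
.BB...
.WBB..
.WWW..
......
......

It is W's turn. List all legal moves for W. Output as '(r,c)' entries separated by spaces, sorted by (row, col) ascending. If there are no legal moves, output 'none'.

(0,1): flips 1 -> legal
(0,2): flips 2 -> legal
(0,3): flips 1 -> legal
(1,0): no bracket -> illegal
(1,3): flips 2 -> legal
(1,4): flips 1 -> legal
(2,0): no bracket -> illegal
(2,4): flips 2 -> legal
(3,4): no bracket -> illegal

Answer: (0,1) (0,2) (0,3) (1,3) (1,4) (2,4)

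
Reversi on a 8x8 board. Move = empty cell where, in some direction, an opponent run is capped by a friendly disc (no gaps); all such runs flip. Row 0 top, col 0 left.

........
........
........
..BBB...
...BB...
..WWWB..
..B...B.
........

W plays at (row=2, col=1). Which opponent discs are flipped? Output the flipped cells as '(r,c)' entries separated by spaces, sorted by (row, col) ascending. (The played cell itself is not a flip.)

Dir NW: first cell '.' (not opp) -> no flip
Dir N: first cell '.' (not opp) -> no flip
Dir NE: first cell '.' (not opp) -> no flip
Dir W: first cell '.' (not opp) -> no flip
Dir E: first cell '.' (not opp) -> no flip
Dir SW: first cell '.' (not opp) -> no flip
Dir S: first cell '.' (not opp) -> no flip
Dir SE: opp run (3,2) (4,3) capped by W -> flip

Answer: (3,2) (4,3)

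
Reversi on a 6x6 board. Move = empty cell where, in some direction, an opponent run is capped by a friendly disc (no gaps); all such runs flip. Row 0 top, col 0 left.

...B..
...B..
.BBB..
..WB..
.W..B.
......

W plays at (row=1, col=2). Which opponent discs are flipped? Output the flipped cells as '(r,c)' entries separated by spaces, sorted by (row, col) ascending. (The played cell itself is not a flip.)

Answer: (2,2)

Derivation:
Dir NW: first cell '.' (not opp) -> no flip
Dir N: first cell '.' (not opp) -> no flip
Dir NE: opp run (0,3), next=edge -> no flip
Dir W: first cell '.' (not opp) -> no flip
Dir E: opp run (1,3), next='.' -> no flip
Dir SW: opp run (2,1), next='.' -> no flip
Dir S: opp run (2,2) capped by W -> flip
Dir SE: opp run (2,3), next='.' -> no flip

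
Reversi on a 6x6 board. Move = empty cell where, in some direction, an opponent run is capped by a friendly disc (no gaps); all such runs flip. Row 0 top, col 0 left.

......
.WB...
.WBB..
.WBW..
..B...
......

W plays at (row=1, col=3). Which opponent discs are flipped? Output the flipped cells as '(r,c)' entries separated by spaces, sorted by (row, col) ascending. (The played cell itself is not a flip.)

Answer: (1,2) (2,2) (2,3)

Derivation:
Dir NW: first cell '.' (not opp) -> no flip
Dir N: first cell '.' (not opp) -> no flip
Dir NE: first cell '.' (not opp) -> no flip
Dir W: opp run (1,2) capped by W -> flip
Dir E: first cell '.' (not opp) -> no flip
Dir SW: opp run (2,2) capped by W -> flip
Dir S: opp run (2,3) capped by W -> flip
Dir SE: first cell '.' (not opp) -> no flip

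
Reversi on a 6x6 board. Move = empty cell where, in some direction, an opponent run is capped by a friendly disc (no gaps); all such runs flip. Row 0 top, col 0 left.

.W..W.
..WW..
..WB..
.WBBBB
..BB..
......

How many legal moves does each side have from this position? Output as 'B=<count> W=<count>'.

Answer: B=6 W=5

Derivation:
-- B to move --
(0,0): no bracket -> illegal
(0,2): flips 2 -> legal
(0,3): flips 1 -> legal
(0,5): no bracket -> illegal
(1,0): no bracket -> illegal
(1,1): flips 1 -> legal
(1,4): no bracket -> illegal
(1,5): no bracket -> illegal
(2,0): flips 1 -> legal
(2,1): flips 1 -> legal
(2,4): no bracket -> illegal
(3,0): flips 1 -> legal
(4,0): no bracket -> illegal
(4,1): no bracket -> illegal
B mobility = 6
-- W to move --
(1,4): no bracket -> illegal
(2,1): no bracket -> illegal
(2,4): flips 1 -> legal
(2,5): no bracket -> illegal
(4,1): no bracket -> illegal
(4,4): flips 1 -> legal
(4,5): flips 2 -> legal
(5,1): no bracket -> illegal
(5,2): flips 2 -> legal
(5,3): flips 4 -> legal
(5,4): no bracket -> illegal
W mobility = 5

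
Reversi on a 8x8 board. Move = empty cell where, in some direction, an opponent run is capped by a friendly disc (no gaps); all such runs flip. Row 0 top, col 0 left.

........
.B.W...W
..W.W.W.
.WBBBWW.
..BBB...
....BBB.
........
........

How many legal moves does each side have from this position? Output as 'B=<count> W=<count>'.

Answer: B=6 W=6

Derivation:
-- B to move --
(0,2): no bracket -> illegal
(0,3): no bracket -> illegal
(0,4): no bracket -> illegal
(0,6): no bracket -> illegal
(0,7): no bracket -> illegal
(1,2): flips 1 -> legal
(1,4): flips 1 -> legal
(1,5): flips 1 -> legal
(1,6): no bracket -> illegal
(2,0): flips 1 -> legal
(2,1): no bracket -> illegal
(2,3): no bracket -> illegal
(2,5): no bracket -> illegal
(2,7): no bracket -> illegal
(3,0): flips 1 -> legal
(3,7): flips 2 -> legal
(4,0): no bracket -> illegal
(4,1): no bracket -> illegal
(4,5): no bracket -> illegal
(4,6): no bracket -> illegal
(4,7): no bracket -> illegal
B mobility = 6
-- W to move --
(0,0): flips 1 -> legal
(0,1): no bracket -> illegal
(0,2): no bracket -> illegal
(1,0): no bracket -> illegal
(1,2): no bracket -> illegal
(2,0): no bracket -> illegal
(2,1): no bracket -> illegal
(2,3): no bracket -> illegal
(2,5): no bracket -> illegal
(4,1): no bracket -> illegal
(4,5): no bracket -> illegal
(4,6): no bracket -> illegal
(4,7): no bracket -> illegal
(5,1): flips 2 -> legal
(5,2): flips 2 -> legal
(5,3): flips 2 -> legal
(5,7): no bracket -> illegal
(6,3): no bracket -> illegal
(6,4): flips 3 -> legal
(6,5): no bracket -> illegal
(6,6): flips 3 -> legal
(6,7): no bracket -> illegal
W mobility = 6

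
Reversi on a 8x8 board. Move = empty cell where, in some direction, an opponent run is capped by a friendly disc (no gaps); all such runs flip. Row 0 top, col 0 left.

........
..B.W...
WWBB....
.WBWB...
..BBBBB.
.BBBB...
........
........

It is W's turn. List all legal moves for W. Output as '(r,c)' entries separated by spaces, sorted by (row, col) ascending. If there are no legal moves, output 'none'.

Answer: (0,3) (1,1) (1,3) (2,4) (3,5) (4,1) (5,5) (6,0) (6,3) (6,4) (6,5)

Derivation:
(0,1): no bracket -> illegal
(0,2): no bracket -> illegal
(0,3): flips 1 -> legal
(1,1): flips 1 -> legal
(1,3): flips 2 -> legal
(2,4): flips 2 -> legal
(2,5): no bracket -> illegal
(3,5): flips 1 -> legal
(3,6): no bracket -> illegal
(3,7): no bracket -> illegal
(4,0): no bracket -> illegal
(4,1): flips 2 -> legal
(4,7): no bracket -> illegal
(5,0): no bracket -> illegal
(5,5): flips 1 -> legal
(5,6): no bracket -> illegal
(5,7): no bracket -> illegal
(6,0): flips 2 -> legal
(6,1): no bracket -> illegal
(6,2): no bracket -> illegal
(6,3): flips 2 -> legal
(6,4): flips 2 -> legal
(6,5): flips 3 -> legal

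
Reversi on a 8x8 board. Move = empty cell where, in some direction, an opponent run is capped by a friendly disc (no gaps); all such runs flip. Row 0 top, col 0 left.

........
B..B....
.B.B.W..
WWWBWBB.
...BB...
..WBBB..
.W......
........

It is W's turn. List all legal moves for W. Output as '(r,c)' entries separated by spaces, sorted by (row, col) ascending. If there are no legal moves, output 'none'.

(0,0): no bracket -> illegal
(0,1): no bracket -> illegal
(0,2): no bracket -> illegal
(0,3): no bracket -> illegal
(0,4): no bracket -> illegal
(1,1): flips 1 -> legal
(1,2): flips 2 -> legal
(1,4): flips 1 -> legal
(2,0): no bracket -> illegal
(2,2): no bracket -> illegal
(2,4): no bracket -> illegal
(2,6): no bracket -> illegal
(2,7): no bracket -> illegal
(3,7): flips 2 -> legal
(4,2): no bracket -> illegal
(4,5): flips 1 -> legal
(4,6): no bracket -> illegal
(4,7): flips 1 -> legal
(5,6): flips 3 -> legal
(6,2): no bracket -> illegal
(6,3): no bracket -> illegal
(6,4): flips 2 -> legal
(6,5): flips 2 -> legal
(6,6): no bracket -> illegal

Answer: (1,1) (1,2) (1,4) (3,7) (4,5) (4,7) (5,6) (6,4) (6,5)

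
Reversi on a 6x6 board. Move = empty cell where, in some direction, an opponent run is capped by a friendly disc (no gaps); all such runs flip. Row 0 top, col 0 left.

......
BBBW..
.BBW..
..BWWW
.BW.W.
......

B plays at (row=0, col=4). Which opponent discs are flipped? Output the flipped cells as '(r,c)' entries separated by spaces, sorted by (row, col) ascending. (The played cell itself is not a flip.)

Answer: (1,3)

Derivation:
Dir NW: edge -> no flip
Dir N: edge -> no flip
Dir NE: edge -> no flip
Dir W: first cell '.' (not opp) -> no flip
Dir E: first cell '.' (not opp) -> no flip
Dir SW: opp run (1,3) capped by B -> flip
Dir S: first cell '.' (not opp) -> no flip
Dir SE: first cell '.' (not opp) -> no flip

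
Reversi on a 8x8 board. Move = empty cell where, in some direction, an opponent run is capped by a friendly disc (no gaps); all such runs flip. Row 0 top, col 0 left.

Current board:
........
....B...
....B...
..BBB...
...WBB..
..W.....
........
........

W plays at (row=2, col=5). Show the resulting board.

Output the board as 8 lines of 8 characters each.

Place W at (2,5); scan 8 dirs for brackets.
Dir NW: opp run (1,4), next='.' -> no flip
Dir N: first cell '.' (not opp) -> no flip
Dir NE: first cell '.' (not opp) -> no flip
Dir W: opp run (2,4), next='.' -> no flip
Dir E: first cell '.' (not opp) -> no flip
Dir SW: opp run (3,4) capped by W -> flip
Dir S: first cell '.' (not opp) -> no flip
Dir SE: first cell '.' (not opp) -> no flip
All flips: (3,4)

Answer: ........
....B...
....BW..
..BBW...
...WBB..
..W.....
........
........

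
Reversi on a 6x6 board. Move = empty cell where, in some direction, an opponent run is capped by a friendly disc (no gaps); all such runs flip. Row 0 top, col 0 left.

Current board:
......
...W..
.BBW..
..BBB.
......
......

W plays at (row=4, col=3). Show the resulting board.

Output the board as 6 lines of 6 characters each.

Place W at (4,3); scan 8 dirs for brackets.
Dir NW: opp run (3,2) (2,1), next='.' -> no flip
Dir N: opp run (3,3) capped by W -> flip
Dir NE: opp run (3,4), next='.' -> no flip
Dir W: first cell '.' (not opp) -> no flip
Dir E: first cell '.' (not opp) -> no flip
Dir SW: first cell '.' (not opp) -> no flip
Dir S: first cell '.' (not opp) -> no flip
Dir SE: first cell '.' (not opp) -> no flip
All flips: (3,3)

Answer: ......
...W..
.BBW..
..BWB.
...W..
......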